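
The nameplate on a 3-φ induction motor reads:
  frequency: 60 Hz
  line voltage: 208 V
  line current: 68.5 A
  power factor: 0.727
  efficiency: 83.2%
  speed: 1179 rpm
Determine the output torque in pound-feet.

89.2 lb·ft

P_in = √3·V·I·cosφ = 1.732 × 208 × 68.5 × 0.727 = 17941 W
P_out = η·P_in = 0.832 × 17941 = 14927 W
n = 1179 rpm
ω = 2π×1179/60 = 123.5 rad/s
τ = P_out/ω = 14927/123.5 = 120.9 N·m
In lb·ft: 120.9/1.356 = 89.2 lb·ft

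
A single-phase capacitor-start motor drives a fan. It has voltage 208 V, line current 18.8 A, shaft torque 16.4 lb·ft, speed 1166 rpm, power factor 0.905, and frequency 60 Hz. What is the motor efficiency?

τ = 16.4 lb·ft × 1.356 = 22.24 N·m
ω = 2π × 1166/60 = 122.1 rad/s; P_out = τω = 22.24 × 122.1 = 2716 W
P_in = V·I·cosφ = 208 × 18.8 × 0.905 = 3539 W
η = P_out / P_in = 2716 / 3539 = 0.767 = 76.7%

76.7 %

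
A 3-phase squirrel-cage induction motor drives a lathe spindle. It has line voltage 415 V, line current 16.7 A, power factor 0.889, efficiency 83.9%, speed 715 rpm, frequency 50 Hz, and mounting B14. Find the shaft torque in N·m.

120 N·m

P_in = √3·V·I·cosφ = 1.732 × 415 × 16.7 × 0.889 = 10671 W
P_out = η·P_in = 0.839 × 10671 = 8953 W
n = 715 rpm
ω = 2π×715/60 = 74.87 rad/s
τ = P_out/ω = 8953/74.87 = 120 N·m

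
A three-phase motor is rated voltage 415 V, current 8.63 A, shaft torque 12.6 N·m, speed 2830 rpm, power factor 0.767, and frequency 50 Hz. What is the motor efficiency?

78.5 %

ω = 2π × 2830/60 = 296.4 rad/s; P_out = τω = 12.6 × 296.4 = 3735 W
P_in = √3·V_L·I_L·cosφ = 1.732 × 415 × 8.63 × 0.767 = 4758 W
η = P_out / P_in = 3735 / 4758 = 0.785 = 78.5%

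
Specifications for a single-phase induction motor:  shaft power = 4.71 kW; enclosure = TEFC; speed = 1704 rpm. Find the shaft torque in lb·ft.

ω = 2π × 1704/60 = 178.4 rad/s
τ = P/ω = 4710/178.4 = 26.4 N·m
In lb·ft: 26.4/1.356 = 19.5 lb·ft

19.5 lb·ft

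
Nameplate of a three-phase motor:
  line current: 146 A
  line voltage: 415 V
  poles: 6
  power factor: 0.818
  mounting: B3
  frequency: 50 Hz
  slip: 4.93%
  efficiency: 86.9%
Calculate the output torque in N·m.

749 N·m

P_in = √3·V·I·cosφ = 1.732 × 415 × 146 × 0.818 = 85842 W
P_out = η·P_in = 0.869 × 85842 = 74597 W
n_s = 120×50/6 = 1000 rpm; n = 1000×(1−0.0493) = 951 rpm
ω = 2π×951/60 = 99.59 rad/s
τ = P_out/ω = 74597/99.59 = 749 N·m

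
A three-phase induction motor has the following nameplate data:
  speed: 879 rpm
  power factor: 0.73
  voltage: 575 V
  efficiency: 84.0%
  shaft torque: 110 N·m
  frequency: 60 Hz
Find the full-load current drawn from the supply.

ω = 2π×879/60 = 92.05 rad/s; P_out = τω = 110 × 92.05 = 10126 W
P_in = P_out / η = 10126 / 0.840 = 12055 W
I_L = P_in / (√3·V_L·cosφ) = 12055 / (1.732 × 575 × 0.73) = 16.6 A

16.6 A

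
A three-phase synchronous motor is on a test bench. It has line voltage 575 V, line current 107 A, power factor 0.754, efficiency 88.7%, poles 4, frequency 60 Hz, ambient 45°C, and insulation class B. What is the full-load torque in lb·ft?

P_in = √3·V·I·cosφ = 1.732 × 575 × 107 × 0.754 = 80347 W
P_out = η·P_in = 0.887 × 80347 = 71268 W
n = n_s = 120×60/4 = 1800 rpm (synchronous)
ω = 2π×1800/60 = 188.5 rad/s
τ = P_out/ω = 71268/188.5 = 378.1 N·m
In lb·ft: 378.1/1.356 = 279 lb·ft

279 lb·ft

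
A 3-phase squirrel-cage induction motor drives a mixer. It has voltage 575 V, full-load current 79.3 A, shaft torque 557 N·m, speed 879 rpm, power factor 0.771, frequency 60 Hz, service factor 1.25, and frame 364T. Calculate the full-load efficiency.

ω = 2π × 879/60 = 92.05 rad/s; P_out = τω = 557 × 92.05 = 51272 W
P_in = √3·V_L·I_L·cosφ = 1.732 × 575 × 79.3 × 0.771 = 60890 W
η = P_out / P_in = 51272 / 60890 = 0.842 = 84.2%

84.2 %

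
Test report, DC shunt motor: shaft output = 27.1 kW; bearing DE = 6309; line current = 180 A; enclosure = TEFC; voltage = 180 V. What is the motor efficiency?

83.6 %

P_out = 27.1 kW = 27100 W
P_in = V·I = 180 × 180 = 32400 W
η = P_out / P_in = 27100 / 32400 = 0.836 = 83.6%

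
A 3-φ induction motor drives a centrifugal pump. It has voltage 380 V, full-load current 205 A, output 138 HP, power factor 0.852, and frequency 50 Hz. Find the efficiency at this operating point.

89.6 %

P_out = 138 × 746 = 102948 W
P_in = √3·V_L·I_L·cosφ = 1.732 × 380 × 205 × 0.852 = 114954 W
η = P_out / P_in = 102948 / 114954 = 0.896 = 89.6%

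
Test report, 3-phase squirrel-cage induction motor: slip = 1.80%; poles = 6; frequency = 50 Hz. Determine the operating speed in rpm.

982 rpm

n_s = 120f/p = 120×50/6 = 1000 rpm
n = n_s(1 − s) = 1000 × (1 − 0.018) = 982 rpm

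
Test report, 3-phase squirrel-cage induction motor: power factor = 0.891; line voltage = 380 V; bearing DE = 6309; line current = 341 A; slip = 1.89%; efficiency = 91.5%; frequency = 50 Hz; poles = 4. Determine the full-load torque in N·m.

1190 N·m

P_in = √3·V·I·cosφ = 1.732 × 380 × 341 × 0.891 = 199969 W
P_out = η·P_in = 0.915 × 199969 = 182972 W
n_s = 120×50/4 = 1500 rpm; n = 1500×(1−0.0189) = 1472 rpm
ω = 2π×1472/60 = 154.1 rad/s
τ = P_out/ω = 182972/154.1 = 1190 N·m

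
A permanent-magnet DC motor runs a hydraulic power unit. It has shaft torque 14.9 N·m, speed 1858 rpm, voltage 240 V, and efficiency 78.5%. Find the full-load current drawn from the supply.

ω = 2π×1858/60 = 194.6 rad/s; P_out = τω = 14.9 × 194.6 = 2900 W
P_in = P_out / η = 2900 / 0.785 = 3694 W
I = P_in / V = 3694 / 240 = 15.4 A

15.4 A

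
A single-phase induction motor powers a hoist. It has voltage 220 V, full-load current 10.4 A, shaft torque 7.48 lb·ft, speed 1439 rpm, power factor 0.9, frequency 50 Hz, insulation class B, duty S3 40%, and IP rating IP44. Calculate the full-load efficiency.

τ = 7.48 lb·ft × 1.356 = 10.14 N·m
ω = 2π × 1439/60 = 150.7 rad/s; P_out = τω = 10.14 × 150.7 = 1528 W
P_in = V·I·cosφ = 220 × 10.4 × 0.9 = 2059 W
η = P_out / P_in = 1528 / 2059 = 0.742 = 74.2%

74.2 %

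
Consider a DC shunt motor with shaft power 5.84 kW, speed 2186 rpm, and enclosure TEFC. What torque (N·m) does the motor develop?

25.5 N·m

ω = 2π × 2186/60 = 228.9 rad/s
τ = P/ω = 5840/228.9 = 25.5 N·m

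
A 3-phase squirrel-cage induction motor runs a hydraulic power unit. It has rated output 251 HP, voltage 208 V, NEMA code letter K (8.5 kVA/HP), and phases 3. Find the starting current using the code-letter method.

5920 A

S_LR = 8.5 × 251 = 2133.5 kVA
I_LR = S_LR/(√3·V_L) = 2133500/(1.732×208) = 5920 A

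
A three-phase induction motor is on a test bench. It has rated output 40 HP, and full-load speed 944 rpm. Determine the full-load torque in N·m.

P_out = 40 × 746 = 29840 W
ω = 2π × 944/60 = 98.86 rad/s
τ = P_out/ω = 29840/98.86 = 302 N·m

302 N·m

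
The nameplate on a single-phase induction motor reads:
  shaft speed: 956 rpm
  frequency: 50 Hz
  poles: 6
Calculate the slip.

n_s = 120f/p = 120×50/6 = 1000 rpm
s = (n_s − n)/n_s = (1000 − 956)/1000 = 0.0440

4.4 %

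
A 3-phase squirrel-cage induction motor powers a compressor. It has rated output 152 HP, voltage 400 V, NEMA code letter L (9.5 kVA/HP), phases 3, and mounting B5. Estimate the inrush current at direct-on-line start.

2080 A

S_LR = 9.5 × 152 = 1444 kVA
I_LR = S_LR/(√3·V_L) = 1444000/(1.732×400) = 2080 A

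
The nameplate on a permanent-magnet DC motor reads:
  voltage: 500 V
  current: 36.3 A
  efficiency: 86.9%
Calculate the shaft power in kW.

P_in = V·I = 500 × 36.3 = 18150 W
P_out = η·P_in = 0.869 × 18150 = 15772 W

15.8 kW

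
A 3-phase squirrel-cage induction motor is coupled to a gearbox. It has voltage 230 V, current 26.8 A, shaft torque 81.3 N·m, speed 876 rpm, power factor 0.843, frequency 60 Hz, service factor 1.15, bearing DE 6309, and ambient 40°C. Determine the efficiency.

82.9 %

ω = 2π × 876/60 = 91.73 rad/s; P_out = τω = 81.3 × 91.73 = 7458 W
P_in = √3·V_L·I_L·cosφ = 1.732 × 230 × 26.8 × 0.843 = 9000 W
η = P_out / P_in = 7458 / 9000 = 0.829 = 82.9%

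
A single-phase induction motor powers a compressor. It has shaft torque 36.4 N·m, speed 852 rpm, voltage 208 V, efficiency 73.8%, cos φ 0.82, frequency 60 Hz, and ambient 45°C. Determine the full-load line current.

ω = 2π×852/60 = 89.22 rad/s; P_out = τω = 36.4 × 89.22 = 3248 W
P_in = P_out / η = 3248 / 0.738 = 4401 W
I = P_in / (V·cosφ) = 4401 / (208 × 0.82) = 25.8 A

25.8 A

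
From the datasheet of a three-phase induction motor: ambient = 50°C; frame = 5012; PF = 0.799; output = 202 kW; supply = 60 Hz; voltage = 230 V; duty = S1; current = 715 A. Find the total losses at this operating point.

P_in = √3·V·I·cosφ = 1.732×230×715×0.799 = 227577 W
P_out = 202000 W
Losses = P_in − P_out = 227577 − 202000 = 25577 W

25600 W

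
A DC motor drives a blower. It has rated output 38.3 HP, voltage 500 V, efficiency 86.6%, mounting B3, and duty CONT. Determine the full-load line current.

66 A

P_out = 38.3 × 746 = 28572 W
P_in = P_out / η = 28572 / 0.866 = 32993 W
I = P_in / V = 32993 / 500 = 66 A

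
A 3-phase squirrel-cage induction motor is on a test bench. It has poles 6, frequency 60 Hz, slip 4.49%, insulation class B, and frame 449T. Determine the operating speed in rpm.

1146 rpm

n_s = 120f/p = 120×60/6 = 1200 rpm
n = n_s(1 − s) = 1200 × (1 − 0.0449) = 1146 rpm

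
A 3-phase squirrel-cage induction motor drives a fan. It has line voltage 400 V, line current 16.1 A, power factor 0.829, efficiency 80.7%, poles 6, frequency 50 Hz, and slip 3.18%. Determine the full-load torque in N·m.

P_in = √3·V·I·cosφ = 1.732 × 400 × 16.1 × 0.829 = 9247 W
P_out = η·P_in = 0.807 × 9247 = 7462 W
n_s = 120×50/6 = 1000 rpm; n = 1000×(1−0.0318) = 968 rpm
ω = 2π×968/60 = 101.4 rad/s
τ = P_out/ω = 7462/101.4 = 73.6 N·m

73.6 N·m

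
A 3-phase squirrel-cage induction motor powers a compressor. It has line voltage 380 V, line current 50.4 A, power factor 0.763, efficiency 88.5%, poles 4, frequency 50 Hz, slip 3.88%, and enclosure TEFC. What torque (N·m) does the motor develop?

P_in = √3·V·I·cosφ = 1.732 × 380 × 50.4 × 0.763 = 25310 W
P_out = η·P_in = 0.885 × 25310 = 22399 W
n_s = 120×50/4 = 1500 rpm; n = 1500×(1−0.0388) = 1442 rpm
ω = 2π×1442/60 = 151 rad/s
τ = P_out/ω = 22399/151 = 148 N·m

148 N·m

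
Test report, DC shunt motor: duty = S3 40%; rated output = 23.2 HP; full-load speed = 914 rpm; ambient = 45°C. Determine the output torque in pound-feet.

133 lb·ft

P_out = 23.2 × 746 = 17307 W
ω = 2π × 914/60 = 95.71 rad/s
τ = P_out/ω = 17307/95.71 = 180.8 N·m
In lb·ft: 180.8/1.356 = 133 lb·ft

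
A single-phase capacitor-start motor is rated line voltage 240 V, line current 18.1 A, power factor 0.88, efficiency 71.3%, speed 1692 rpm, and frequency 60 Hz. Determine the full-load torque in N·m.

15.4 N·m

P_in = V·I·cosφ = 240 × 18.1 × 0.88 = 3823 W
P_out = η·P_in = 0.713 × 3823 = 2726 W
n = 1692 rpm
ω = 2π×1692/60 = 177.2 rad/s
τ = P_out/ω = 2726/177.2 = 15.4 N·m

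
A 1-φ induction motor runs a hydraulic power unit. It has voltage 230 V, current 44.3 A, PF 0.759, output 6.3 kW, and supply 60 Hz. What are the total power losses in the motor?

P_in = V·I·cosφ = 230×44.3×0.759 = 7733 W
P_out = 6300 W
Losses = P_in − P_out = 7733 − 6300 = 1433 W

1.43 kW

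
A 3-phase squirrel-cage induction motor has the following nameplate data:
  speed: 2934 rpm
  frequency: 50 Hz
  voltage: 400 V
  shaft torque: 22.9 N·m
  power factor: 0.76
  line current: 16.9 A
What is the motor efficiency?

ω = 2π × 2934/60 = 307.2 rad/s; P_out = τω = 22.9 × 307.2 = 7035 W
P_in = √3·V_L·I_L·cosφ = 1.732 × 400 × 16.9 × 0.76 = 8898 W
η = P_out / P_in = 7035 / 8898 = 0.791 = 79.1%

79.1 %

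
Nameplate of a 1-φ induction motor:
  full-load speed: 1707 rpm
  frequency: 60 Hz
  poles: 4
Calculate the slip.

5.2 %

n_s = 120f/p = 120×60/4 = 1800 rpm
s = (n_s − n)/n_s = (1800 − 1707)/1800 = 0.0517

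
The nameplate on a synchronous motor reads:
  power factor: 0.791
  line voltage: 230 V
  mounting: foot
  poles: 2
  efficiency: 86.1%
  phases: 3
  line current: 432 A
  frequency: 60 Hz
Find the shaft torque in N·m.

P_in = √3·V·I·cosφ = 1.732 × 230 × 432 × 0.791 = 136124 W
P_out = η·P_in = 0.861 × 136124 = 117203 W
n = n_s = 120×60/2 = 3600 rpm (synchronous)
ω = 2π×3600/60 = 377 rad/s
τ = P_out/ω = 117203/377 = 311 N·m

311 N·m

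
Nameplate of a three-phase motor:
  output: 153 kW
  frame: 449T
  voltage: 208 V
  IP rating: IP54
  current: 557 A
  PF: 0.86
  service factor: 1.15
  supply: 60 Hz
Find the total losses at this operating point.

P_in = √3·V·I·cosφ = 1.732×208×557×0.86 = 172570 W
P_out = 153000 W
Losses = P_in − P_out = 172570 − 153000 = 19570 W

19600 W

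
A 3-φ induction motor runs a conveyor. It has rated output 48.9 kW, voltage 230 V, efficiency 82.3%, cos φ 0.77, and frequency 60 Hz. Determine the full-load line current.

194 A

P_out = 48.9 kW = 48900 W
P_in = P_out / η = 48900 / 0.823 = 59417 W
I_L = P_in / (√3·V_L·cosφ) = 59417 / (1.732 × 230 × 0.77) = 194 A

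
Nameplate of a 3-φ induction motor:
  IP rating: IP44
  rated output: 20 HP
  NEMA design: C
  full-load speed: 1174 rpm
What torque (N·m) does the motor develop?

P_out = 20 × 746 = 14920 W
ω = 2π × 1174/60 = 122.9 rad/s
τ = P_out/ω = 14920/122.9 = 121 N·m

121 N·m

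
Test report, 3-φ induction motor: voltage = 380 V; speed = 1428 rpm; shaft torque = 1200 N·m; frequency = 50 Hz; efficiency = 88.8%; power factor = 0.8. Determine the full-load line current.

384 A

ω = 2π×1428/60 = 149.5 rad/s; P_out = τω = 1200 × 149.5 = 179400 W
P_in = P_out / η = 179400 / 0.888 = 202027 W
I_L = P_in / (√3·V_L·cosφ) = 202027 / (1.732 × 380 × 0.8) = 384 A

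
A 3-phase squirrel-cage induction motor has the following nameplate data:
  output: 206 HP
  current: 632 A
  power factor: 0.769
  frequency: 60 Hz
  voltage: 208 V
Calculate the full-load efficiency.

P_out = 206 × 746 = 153676 W
P_in = √3·V_L·I_L·cosφ = 1.732 × 208 × 632 × 0.769 = 175087 W
η = P_out / P_in = 153676 / 175087 = 0.878 = 87.8%

87.8 %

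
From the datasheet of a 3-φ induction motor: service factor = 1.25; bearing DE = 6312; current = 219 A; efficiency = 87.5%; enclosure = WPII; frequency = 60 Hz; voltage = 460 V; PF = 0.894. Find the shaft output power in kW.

P_in = √3·V·I·cosφ = 1.732 × 460 × 219 × 0.894 = 155987 W
P_out = η·P_in = 0.875 × 155987 = 136489 W

136 kW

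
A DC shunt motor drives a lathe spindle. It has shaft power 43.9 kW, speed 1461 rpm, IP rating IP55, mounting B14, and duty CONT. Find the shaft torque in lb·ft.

ω = 2π × 1461/60 = 153 rad/s
τ = P/ω = 43900/153 = 286.9 N·m
In lb·ft: 286.9/1.356 = 212 lb·ft

212 lb·ft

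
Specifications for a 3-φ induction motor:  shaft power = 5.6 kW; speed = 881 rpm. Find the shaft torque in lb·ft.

44.8 lb·ft

ω = 2π × 881/60 = 92.26 rad/s
τ = P/ω = 5600/92.26 = 60.7 N·m
In lb·ft: 60.7/1.356 = 44.8 lb·ft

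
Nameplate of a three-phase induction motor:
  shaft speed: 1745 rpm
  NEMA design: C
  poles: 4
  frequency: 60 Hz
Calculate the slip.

3.1 %

n_s = 120f/p = 120×60/4 = 1800 rpm
s = (n_s − n)/n_s = (1800 − 1745)/1800 = 0.0306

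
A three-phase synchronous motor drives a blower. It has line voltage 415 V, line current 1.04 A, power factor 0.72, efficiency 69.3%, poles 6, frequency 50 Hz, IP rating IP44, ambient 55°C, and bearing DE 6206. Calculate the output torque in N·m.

P_in = √3·V·I·cosφ = 1.732 × 415 × 1.04 × 0.72 = 538 W
P_out = η·P_in = 0.693 × 538 = 373 W
n = n_s = 120×50/6 = 1000 rpm (synchronous)
ω = 2π×1000/60 = 104.7 rad/s
τ = P_out/ω = 373/104.7 = 3.56 N·m

3.56 N·m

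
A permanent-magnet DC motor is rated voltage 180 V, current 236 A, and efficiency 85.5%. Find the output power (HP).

P_in = V·I = 180 × 236 = 42480 W
P_out = η·P_in = 0.855 × 42480 = 36320 W
= 36320/746 = 48.7 HP

48.7 HP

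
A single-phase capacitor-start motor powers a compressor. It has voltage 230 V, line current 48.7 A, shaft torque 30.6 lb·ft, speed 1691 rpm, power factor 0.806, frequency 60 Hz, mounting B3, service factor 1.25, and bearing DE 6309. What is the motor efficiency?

τ = 30.6 lb·ft × 1.356 = 41.49 N·m
ω = 2π × 1691/60 = 177.1 rad/s; P_out = τω = 41.49 × 177.1 = 7348 W
P_in = V·I·cosφ = 230 × 48.7 × 0.806 = 9028 W
η = P_out / P_in = 7348 / 9028 = 0.814 = 81.4%

81.4 %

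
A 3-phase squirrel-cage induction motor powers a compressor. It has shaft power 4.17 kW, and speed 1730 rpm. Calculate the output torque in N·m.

23 N·m

ω = 2π × 1730/60 = 181.2 rad/s
τ = P/ω = 4170/181.2 = 23 N·m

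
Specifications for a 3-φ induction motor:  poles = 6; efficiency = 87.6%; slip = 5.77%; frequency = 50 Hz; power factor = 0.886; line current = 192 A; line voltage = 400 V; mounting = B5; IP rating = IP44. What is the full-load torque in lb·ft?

772 lb·ft

P_in = √3·V·I·cosφ = 1.732 × 400 × 192 × 0.886 = 117854 W
P_out = η·P_in = 0.876 × 117854 = 103240 W
n_s = 120×50/6 = 1000 rpm; n = 1000×(1−0.0577) = 942 rpm
ω = 2π×942/60 = 98.65 rad/s
τ = P_out/ω = 103240/98.65 = 1047 N·m
In lb·ft: 1047/1.356 = 772 lb·ft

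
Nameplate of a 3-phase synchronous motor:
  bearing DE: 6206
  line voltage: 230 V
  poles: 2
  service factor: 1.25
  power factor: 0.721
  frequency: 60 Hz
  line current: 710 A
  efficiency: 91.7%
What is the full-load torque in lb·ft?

366 lb·ft

P_in = √3·V·I·cosφ = 1.732 × 230 × 710 × 0.721 = 203924 W
P_out = η·P_in = 0.917 × 203924 = 186998 W
n = n_s = 120×60/2 = 3600 rpm (synchronous)
ω = 2π×3600/60 = 377 rad/s
τ = P_out/ω = 186998/377 = 496 N·m
In lb·ft: 496/1.356 = 366 lb·ft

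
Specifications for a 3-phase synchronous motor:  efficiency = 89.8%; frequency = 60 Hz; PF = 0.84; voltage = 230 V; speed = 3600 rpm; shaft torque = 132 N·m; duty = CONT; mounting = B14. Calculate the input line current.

ω = 2π×3600/60 = 377 rad/s; P_out = τω = 132 × 377 = 49764 W
P_in = P_out / η = 49764 / 0.898 = 55416 W
I_L = P_in / (√3·V_L·cosφ) = 55416 / (1.732 × 230 × 0.84) = 166 A

166 A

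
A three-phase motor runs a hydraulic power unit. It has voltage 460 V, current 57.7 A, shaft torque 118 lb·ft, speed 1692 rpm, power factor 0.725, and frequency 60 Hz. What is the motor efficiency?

τ = 118 lb·ft × 1.356 = 160 N·m
ω = 2π × 1692/60 = 177.2 rad/s; P_out = τω = 160 × 177.2 = 28352 W
P_in = √3·V_L·I_L·cosφ = 1.732 × 460 × 57.7 × 0.725 = 33329 W
η = P_out / P_in = 28352 / 33329 = 0.851 = 85.1%

85.1 %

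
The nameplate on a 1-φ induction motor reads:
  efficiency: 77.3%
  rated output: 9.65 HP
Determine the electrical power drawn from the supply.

P_out = 9.65 × 746 = 7199 W
P_in = P_out/η = 7199/0.773 = 9313 W = 9.31 kW

9.31 kW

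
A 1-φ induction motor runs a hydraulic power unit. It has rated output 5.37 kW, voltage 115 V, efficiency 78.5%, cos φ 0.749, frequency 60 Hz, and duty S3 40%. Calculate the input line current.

P_out = 5.37 kW = 5370 W
P_in = P_out / η = 5370 / 0.785 = 6841 W
I = P_in / (V·cosφ) = 6841 / (115 × 0.749) = 79.4 A

79.4 A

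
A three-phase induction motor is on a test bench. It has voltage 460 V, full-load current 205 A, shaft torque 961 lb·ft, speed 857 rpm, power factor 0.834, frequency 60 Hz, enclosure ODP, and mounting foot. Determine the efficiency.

85.8 %

τ = 961 lb·ft × 1.356 = 1303 N·m
ω = 2π × 857/60 = 89.74 rad/s; P_out = τω = 1303 × 89.74 = 116931 W
P_in = √3·V_L·I_L·cosφ = 1.732 × 460 × 205 × 0.834 = 136215 W
η = P_out / P_in = 116931 / 136215 = 0.858 = 85.8%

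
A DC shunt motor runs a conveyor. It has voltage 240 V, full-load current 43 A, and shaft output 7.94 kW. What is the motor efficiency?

P_out = 7.94 kW = 7940 W
P_in = V·I = 240 × 43 = 10320 W
η = P_out / P_in = 7940 / 10320 = 0.769 = 76.9%

76.9 %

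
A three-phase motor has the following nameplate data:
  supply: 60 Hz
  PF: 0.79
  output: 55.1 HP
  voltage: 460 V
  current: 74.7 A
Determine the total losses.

5910 W

P_in = √3·V·I·cosφ = 1.732×460×74.7×0.79 = 47017 W
P_out = 55.1×746 = 41105 W
Losses = P_in − P_out = 47017 − 41105 = 5912 W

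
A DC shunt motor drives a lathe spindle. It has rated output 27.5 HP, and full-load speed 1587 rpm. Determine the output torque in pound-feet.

P_out = 27.5 × 746 = 20515 W
ω = 2π × 1587/60 = 166.2 rad/s
τ = P_out/ω = 20515/166.2 = 123.4 N·m
In lb·ft: 123.4/1.356 = 91 lb·ft

91 lb·ft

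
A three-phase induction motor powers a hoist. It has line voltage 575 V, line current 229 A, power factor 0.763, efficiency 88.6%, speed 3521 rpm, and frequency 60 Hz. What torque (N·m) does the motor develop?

P_in = √3·V·I·cosφ = 1.732 × 575 × 229 × 0.763 = 174011 W
P_out = η·P_in = 0.886 × 174011 = 154174 W
n = 3521 rpm
ω = 2π×3521/60 = 368.7 rad/s
τ = P_out/ω = 154174/368.7 = 418 N·m

418 N·m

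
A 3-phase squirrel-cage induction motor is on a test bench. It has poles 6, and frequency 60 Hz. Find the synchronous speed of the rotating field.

n_s = 120f/p = 120×60/6 = 1200 rpm

1200 rpm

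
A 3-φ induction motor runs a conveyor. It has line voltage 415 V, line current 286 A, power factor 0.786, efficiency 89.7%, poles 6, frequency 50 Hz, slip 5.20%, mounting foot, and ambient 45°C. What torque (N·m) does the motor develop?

P_in = √3·V·I·cosφ = 1.732 × 415 × 286 × 0.786 = 161579 W
P_out = η·P_in = 0.897 × 161579 = 144936 W
n_s = 120×50/6 = 1000 rpm; n = 1000×(1−0.052) = 948 rpm
ω = 2π×948/60 = 99.27 rad/s
τ = P_out/ω = 144936/99.27 = 1460 N·m

1460 N·m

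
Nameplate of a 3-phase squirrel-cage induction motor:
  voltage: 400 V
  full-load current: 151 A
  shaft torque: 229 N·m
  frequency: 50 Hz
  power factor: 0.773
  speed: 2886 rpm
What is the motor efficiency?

ω = 2π × 2886/60 = 302.2 rad/s; P_out = τω = 229 × 302.2 = 69204 W
P_in = √3·V_L·I_L·cosφ = 1.732 × 400 × 151 × 0.773 = 80866 W
η = P_out / P_in = 69204 / 80866 = 0.856 = 85.6%

85.6 %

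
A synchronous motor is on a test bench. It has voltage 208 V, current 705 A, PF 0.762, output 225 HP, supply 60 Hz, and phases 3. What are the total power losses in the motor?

25.7 kW

P_in = √3·V·I·cosφ = 1.732×208×705×0.762 = 193533 W
P_out = 225×746 = 167850 W
Losses = P_in − P_out = 193533 − 167850 = 25683 W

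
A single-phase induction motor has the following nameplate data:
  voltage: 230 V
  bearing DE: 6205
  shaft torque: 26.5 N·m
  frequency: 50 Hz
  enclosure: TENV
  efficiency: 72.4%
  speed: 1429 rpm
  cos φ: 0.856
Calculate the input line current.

ω = 2π×1429/60 = 149.6 rad/s; P_out = τω = 26.5 × 149.6 = 3964 W
P_in = P_out / η = 3964 / 0.724 = 5475 W
I = P_in / (V·cosφ) = 5475 / (230 × 0.856) = 27.8 A

27.8 A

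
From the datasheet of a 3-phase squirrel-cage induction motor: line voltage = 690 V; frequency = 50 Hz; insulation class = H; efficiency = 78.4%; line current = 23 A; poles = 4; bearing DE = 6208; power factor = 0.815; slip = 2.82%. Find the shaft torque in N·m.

P_in = √3·V·I·cosφ = 1.732 × 690 × 23 × 0.815 = 22402 W
P_out = η·P_in = 0.784 × 22402 = 17563 W
n_s = 120×50/4 = 1500 rpm; n = 1500×(1−0.0282) = 1458 rpm
ω = 2π×1458/60 = 152.7 rad/s
τ = P_out/ω = 17563/152.7 = 115 N·m

115 N·m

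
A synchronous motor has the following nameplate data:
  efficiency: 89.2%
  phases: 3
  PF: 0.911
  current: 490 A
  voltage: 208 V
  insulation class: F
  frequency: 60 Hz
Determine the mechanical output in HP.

P_in = √3·V·I·cosφ = 1.732 × 208 × 490 × 0.911 = 160815 W
P_out = η·P_in = 0.892 × 160815 = 143447 W
= 143447/746 = 192 HP

192 HP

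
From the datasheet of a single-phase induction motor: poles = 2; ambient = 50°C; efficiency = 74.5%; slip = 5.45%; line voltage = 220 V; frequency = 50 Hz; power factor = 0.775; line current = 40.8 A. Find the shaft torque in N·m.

P_in = V·I·cosφ = 220 × 40.8 × 0.775 = 6956 W
P_out = η·P_in = 0.745 × 6956 = 5182 W
n_s = 120×50/2 = 3000 rpm; n = 3000×(1−0.0545) = 2837 rpm
ω = 2π×2837/60 = 297.1 rad/s
τ = P_out/ω = 5182/297.1 = 17.4 N·m

17.4 N·m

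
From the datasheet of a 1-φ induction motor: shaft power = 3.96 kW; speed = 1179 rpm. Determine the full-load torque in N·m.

ω = 2π × 1179/60 = 123.5 rad/s
τ = P/ω = 3960/123.5 = 32.1 N·m

32.1 N·m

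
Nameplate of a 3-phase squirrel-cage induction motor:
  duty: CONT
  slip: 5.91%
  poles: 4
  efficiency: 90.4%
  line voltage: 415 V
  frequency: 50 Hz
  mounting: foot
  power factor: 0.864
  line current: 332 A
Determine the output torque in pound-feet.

930 lb·ft

P_in = √3·V·I·cosφ = 1.732 × 415 × 332 × 0.864 = 206181 W
P_out = η·P_in = 0.904 × 206181 = 186388 W
n_s = 120×50/4 = 1500 rpm; n = 1500×(1−0.0591) = 1411 rpm
ω = 2π×1411/60 = 147.8 rad/s
τ = P_out/ω = 186388/147.8 = 1261 N·m
In lb·ft: 1261/1.356 = 930 lb·ft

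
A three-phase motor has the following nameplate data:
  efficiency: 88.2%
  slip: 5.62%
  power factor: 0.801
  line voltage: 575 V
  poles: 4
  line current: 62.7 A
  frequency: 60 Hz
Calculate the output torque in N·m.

P_in = √3·V·I·cosφ = 1.732 × 575 × 62.7 × 0.801 = 50017 W
P_out = η·P_in = 0.882 × 50017 = 44115 W
n_s = 120×60/4 = 1800 rpm; n = 1800×(1−0.0562) = 1699 rpm
ω = 2π×1699/60 = 177.9 rad/s
τ = P_out/ω = 44115/177.9 = 248 N·m

248 N·m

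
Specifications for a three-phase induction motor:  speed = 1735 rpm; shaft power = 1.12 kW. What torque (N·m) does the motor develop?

6.16 N·m

ω = 2π × 1735/60 = 181.7 rad/s
τ = P/ω = 1120/181.7 = 6.16 N·m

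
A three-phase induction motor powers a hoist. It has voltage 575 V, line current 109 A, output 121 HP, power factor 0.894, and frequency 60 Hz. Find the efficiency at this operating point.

P_out = 121 × 746 = 90266 W
P_in = √3·V_L·I_L·cosφ = 1.732 × 575 × 109 × 0.894 = 97046 W
η = P_out / P_in = 90266 / 97046 = 0.930 = 93.0%

93.0 %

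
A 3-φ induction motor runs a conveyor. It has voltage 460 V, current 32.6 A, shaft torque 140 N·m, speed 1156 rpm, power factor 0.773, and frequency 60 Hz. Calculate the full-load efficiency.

84.4 %

ω = 2π × 1156/60 = 121.1 rad/s; P_out = τω = 140 × 121.1 = 16954 W
P_in = √3·V_L·I_L·cosφ = 1.732 × 460 × 32.6 × 0.773 = 20077 W
η = P_out / P_in = 16954 / 20077 = 0.844 = 84.4%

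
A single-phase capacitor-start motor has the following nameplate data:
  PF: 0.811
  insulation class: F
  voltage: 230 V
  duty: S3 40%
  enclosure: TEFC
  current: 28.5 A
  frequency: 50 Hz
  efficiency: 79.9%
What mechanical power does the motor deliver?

4.25 kW

P_in = V·I·cosφ = 230 × 28.5 × 0.811 = 5316 W
P_out = η·P_in = 0.799 × 5316 = 4247 W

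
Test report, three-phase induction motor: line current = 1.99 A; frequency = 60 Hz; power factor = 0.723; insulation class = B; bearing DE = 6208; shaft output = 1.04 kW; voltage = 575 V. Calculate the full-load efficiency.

P_out = 1.04 kW = 1040 W
P_in = √3·V_L·I_L·cosφ = 1.732 × 575 × 1.99 × 0.723 = 1433 W
η = P_out / P_in = 1040 / 1433 = 0.726 = 72.6%

72.6 %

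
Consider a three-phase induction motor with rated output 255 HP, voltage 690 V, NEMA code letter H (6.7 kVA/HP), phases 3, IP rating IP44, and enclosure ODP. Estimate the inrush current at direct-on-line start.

S_LR = 6.7 × 255 = 1708.5 kVA
I_LR = S_LR/(√3·V_L) = 1708500/(1.732×690) = 1430 A

1430 A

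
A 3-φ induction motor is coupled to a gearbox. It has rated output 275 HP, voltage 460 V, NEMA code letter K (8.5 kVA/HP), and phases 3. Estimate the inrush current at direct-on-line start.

S_LR = 8.5 × 275 = 2337.5 kVA
I_LR = S_LR/(√3·V_L) = 2337500/(1.732×460) = 2930 A

2930 A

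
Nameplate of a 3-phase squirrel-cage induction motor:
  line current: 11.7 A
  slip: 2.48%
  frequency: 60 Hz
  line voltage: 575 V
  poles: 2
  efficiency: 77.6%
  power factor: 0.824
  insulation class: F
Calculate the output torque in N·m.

20.3 N·m

P_in = √3·V·I·cosφ = 1.732 × 575 × 11.7 × 0.824 = 9601 W
P_out = η·P_in = 0.776 × 9601 = 7450 W
n_s = 120×60/2 = 3600 rpm; n = 3600×(1−0.0248) = 3511 rpm
ω = 2π×3511/60 = 367.7 rad/s
τ = P_out/ω = 7450/367.7 = 20.3 N·m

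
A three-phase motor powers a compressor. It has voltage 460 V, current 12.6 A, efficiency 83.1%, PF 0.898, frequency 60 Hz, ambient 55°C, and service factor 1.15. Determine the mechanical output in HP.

P_in = √3·V·I·cosφ = 1.732 × 460 × 12.6 × 0.898 = 9015 W
P_out = η·P_in = 0.831 × 9015 = 7491 W
= 7491/746 = 10 HP

10 HP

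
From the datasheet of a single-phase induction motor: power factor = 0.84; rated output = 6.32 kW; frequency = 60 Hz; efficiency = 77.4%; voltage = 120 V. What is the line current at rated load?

81 A

P_out = 6.32 kW = 6320 W
P_in = P_out / η = 6320 / 0.774 = 8165 W
I = P_in / (V·cosφ) = 8165 / (120 × 0.84) = 81 A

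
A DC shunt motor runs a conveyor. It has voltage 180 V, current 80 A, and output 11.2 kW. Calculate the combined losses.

3200 W

P_in = V·I = 180×80 = 14400 W
P_out = 11200 W
Losses = P_in − P_out = 14400 − 11200 = 3200 W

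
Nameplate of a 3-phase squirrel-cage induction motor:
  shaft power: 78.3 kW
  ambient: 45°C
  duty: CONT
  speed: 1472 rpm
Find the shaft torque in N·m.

ω = 2π × 1472/60 = 154.1 rad/s
τ = P/ω = 78300/154.1 = 508 N·m

508 N·m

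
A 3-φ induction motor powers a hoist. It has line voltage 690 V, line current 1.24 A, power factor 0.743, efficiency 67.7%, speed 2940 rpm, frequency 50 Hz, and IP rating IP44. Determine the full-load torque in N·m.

2.42 N·m

P_in = √3·V·I·cosφ = 1.732 × 690 × 1.24 × 0.743 = 1101 W
P_out = η·P_in = 0.677 × 1101 = 745 W
n = 2940 rpm
ω = 2π×2940/60 = 307.9 rad/s
τ = P_out/ω = 745/307.9 = 2.42 N·m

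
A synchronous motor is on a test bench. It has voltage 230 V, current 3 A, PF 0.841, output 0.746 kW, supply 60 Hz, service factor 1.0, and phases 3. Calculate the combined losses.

P_in = √3·V·I·cosφ = 1.732×230×3×0.841 = 1005 W
P_out = 746 W
Losses = P_in − P_out = 1005 − 746 = 259 W

259 W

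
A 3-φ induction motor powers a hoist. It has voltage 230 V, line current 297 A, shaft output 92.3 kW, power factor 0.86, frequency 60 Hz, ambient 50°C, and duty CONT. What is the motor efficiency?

90.7 %

P_out = 92.3 kW = 92300 W
P_in = √3·V_L·I_L·cosφ = 1.732 × 230 × 297 × 0.86 = 101749 W
η = P_out / P_in = 92300 / 101749 = 0.907 = 90.7%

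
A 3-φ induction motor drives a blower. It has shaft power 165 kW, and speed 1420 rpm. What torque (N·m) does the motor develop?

1110 N·m

ω = 2π × 1420/60 = 148.7 rad/s
τ = P/ω = 165000/148.7 = 1110 N·m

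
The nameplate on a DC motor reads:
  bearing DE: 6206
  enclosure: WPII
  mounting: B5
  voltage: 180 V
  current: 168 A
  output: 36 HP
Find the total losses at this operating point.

3.38 kW

P_in = V·I = 180×168 = 30240 W
P_out = 36×746 = 26856 W
Losses = P_in − P_out = 30240 − 26856 = 3384 W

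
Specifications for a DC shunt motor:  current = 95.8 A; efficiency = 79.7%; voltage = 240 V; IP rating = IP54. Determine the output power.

P_in = V·I = 240 × 95.8 = 22992 W
P_out = η·P_in = 0.797 × 22992 = 18325 W

18.3 kW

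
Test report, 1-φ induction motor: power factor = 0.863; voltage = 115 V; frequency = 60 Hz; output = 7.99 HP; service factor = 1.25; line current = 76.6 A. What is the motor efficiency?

78.4 %

P_out = 7.99 × 746 = 5961 W
P_in = V·I·cosφ = 115 × 76.6 × 0.863 = 7602 W
η = P_out / P_in = 5961 / 7602 = 0.784 = 78.4%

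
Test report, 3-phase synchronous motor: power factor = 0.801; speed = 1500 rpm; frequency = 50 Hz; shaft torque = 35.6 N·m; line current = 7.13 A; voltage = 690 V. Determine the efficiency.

81.9 %

ω = 2π × 1500/60 = 157.1 rad/s; P_out = τω = 35.6 × 157.1 = 5593 W
P_in = √3·V_L·I_L·cosφ = 1.732 × 690 × 7.13 × 0.801 = 6825 W
η = P_out / P_in = 5593 / 6825 = 0.819 = 81.9%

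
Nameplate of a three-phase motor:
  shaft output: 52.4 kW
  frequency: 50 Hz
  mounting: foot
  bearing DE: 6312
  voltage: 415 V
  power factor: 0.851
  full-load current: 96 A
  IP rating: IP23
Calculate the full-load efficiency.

89.2 %

P_out = 52.4 kW = 52400 W
P_in = √3·V_L·I_L·cosφ = 1.732 × 415 × 96 × 0.851 = 58721 W
η = P_out / P_in = 52400 / 58721 = 0.892 = 89.2%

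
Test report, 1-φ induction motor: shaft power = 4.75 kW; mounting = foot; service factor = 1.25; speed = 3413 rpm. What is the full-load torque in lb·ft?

9.8 lb·ft

ω = 2π × 3413/60 = 357.4 rad/s
τ = P/ω = 4750/357.4 = 13.29 N·m
In lb·ft: 13.29/1.356 = 9.8 lb·ft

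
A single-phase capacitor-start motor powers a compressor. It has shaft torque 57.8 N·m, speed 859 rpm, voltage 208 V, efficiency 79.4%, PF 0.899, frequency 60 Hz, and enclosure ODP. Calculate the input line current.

35 A

ω = 2π×859/60 = 89.95 rad/s; P_out = τω = 57.8 × 89.95 = 5199 W
P_in = P_out / η = 5199 / 0.794 = 6548 W
I = P_in / (V·cosφ) = 6548 / (208 × 0.899) = 35 A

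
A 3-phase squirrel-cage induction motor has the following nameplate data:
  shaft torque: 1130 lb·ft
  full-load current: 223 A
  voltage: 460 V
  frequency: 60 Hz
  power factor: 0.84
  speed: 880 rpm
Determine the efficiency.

τ = 1130 lb·ft × 1.356 = 1532 N·m
ω = 2π × 880/60 = 92.15 rad/s; P_out = τω = 1532 × 92.15 = 141174 W
P_in = √3·V_L·I_L·cosφ = 1.732 × 460 × 223 × 0.84 = 149242 W
η = P_out / P_in = 141174 / 149242 = 0.946 = 94.6%

94.6 %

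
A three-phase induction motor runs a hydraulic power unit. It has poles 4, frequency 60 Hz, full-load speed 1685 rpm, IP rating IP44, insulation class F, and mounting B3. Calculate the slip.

6.39 %

n_s = 120f/p = 120×60/4 = 1800 rpm
s = (n_s − n)/n_s = (1800 − 1685)/1800 = 0.0639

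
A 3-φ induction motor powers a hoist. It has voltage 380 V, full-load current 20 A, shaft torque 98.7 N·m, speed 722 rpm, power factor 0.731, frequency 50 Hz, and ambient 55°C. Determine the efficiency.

ω = 2π × 722/60 = 75.61 rad/s; P_out = τω = 98.7 × 75.61 = 7463 W
P_in = √3·V_L·I_L·cosφ = 1.732 × 380 × 20 × 0.731 = 9622 W
η = P_out / P_in = 7463 / 9622 = 0.776 = 77.6%

77.6 %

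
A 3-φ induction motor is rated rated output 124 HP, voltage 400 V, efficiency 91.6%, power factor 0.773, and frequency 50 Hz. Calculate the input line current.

189 A

P_out = 124 × 746 = 92504 W
P_in = P_out / η = 92504 / 0.916 = 100987 W
I_L = P_in / (√3·V_L·cosφ) = 100987 / (1.732 × 400 × 0.773) = 189 A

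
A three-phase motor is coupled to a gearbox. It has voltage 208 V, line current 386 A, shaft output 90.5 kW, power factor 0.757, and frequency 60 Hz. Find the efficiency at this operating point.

P_out = 90.5 kW = 90500 W
P_in = √3·V_L·I_L·cosφ = 1.732 × 208 × 386 × 0.757 = 105268 W
η = P_out / P_in = 90500 / 105268 = 0.860 = 86.0%

86.0 %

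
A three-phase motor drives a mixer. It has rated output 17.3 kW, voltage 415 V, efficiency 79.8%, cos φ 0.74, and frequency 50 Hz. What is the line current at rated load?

40.8 A

P_out = 17.3 kW = 17300 W
P_in = P_out / η = 17300 / 0.798 = 21679 W
I_L = P_in / (√3·V_L·cosφ) = 21679 / (1.732 × 415 × 0.74) = 40.8 A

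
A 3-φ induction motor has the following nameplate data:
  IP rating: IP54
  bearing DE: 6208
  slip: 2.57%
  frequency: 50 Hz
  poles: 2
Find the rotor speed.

2923 rpm

n_s = 120f/p = 120×50/2 = 3000 rpm
n = n_s(1 − s) = 3000 × (1 − 0.0257) = 2923 rpm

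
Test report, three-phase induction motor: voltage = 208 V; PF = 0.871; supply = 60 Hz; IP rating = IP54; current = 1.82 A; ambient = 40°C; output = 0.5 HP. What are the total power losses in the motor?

P_in = √3·V·I·cosφ = 1.732×208×1.82×0.871 = 571 W
P_out = 0.5×746 = 373 W
Losses = P_in − P_out = 571 − 373 = 198 W

198 W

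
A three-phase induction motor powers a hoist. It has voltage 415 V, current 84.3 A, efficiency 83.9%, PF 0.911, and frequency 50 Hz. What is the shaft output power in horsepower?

62.1 HP

P_in = √3·V·I·cosφ = 1.732 × 415 × 84.3 × 0.911 = 55200 W
P_out = η·P_in = 0.839 × 55200 = 46313 W
= 46313/746 = 62.1 HP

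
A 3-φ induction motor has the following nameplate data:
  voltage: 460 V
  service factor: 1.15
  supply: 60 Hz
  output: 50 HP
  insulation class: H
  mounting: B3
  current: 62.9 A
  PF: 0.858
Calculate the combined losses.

P_in = √3·V·I·cosφ = 1.732×460×62.9×0.858 = 42998 W
P_out = 50×746 = 37300 W
Losses = P_in − P_out = 42998 − 37300 = 5698 W

5700 W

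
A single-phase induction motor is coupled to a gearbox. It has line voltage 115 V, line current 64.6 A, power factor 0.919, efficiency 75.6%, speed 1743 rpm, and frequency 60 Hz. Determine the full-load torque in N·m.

28.3 N·m

P_in = V·I·cosφ = 115 × 64.6 × 0.919 = 6827 W
P_out = η·P_in = 0.756 × 6827 = 5161 W
n = 1743 rpm
ω = 2π×1743/60 = 182.5 rad/s
τ = P_out/ω = 5161/182.5 = 28.3 N·m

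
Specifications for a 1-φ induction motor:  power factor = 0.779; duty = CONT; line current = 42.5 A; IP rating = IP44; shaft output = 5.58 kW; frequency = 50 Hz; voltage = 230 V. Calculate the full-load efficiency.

P_out = 5.58 kW = 5580 W
P_in = V·I·cosφ = 230 × 42.5 × 0.779 = 7615 W
η = P_out / P_in = 5580 / 7615 = 0.733 = 73.3%

73.3 %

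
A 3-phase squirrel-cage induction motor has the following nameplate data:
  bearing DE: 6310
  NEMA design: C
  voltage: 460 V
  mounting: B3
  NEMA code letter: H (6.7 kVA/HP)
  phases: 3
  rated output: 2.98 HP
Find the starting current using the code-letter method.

25.1 A

S_LR = 6.7 × 2.98 = 19.966 kVA
I_LR = S_LR/(√3·V_L) = 19966/(1.732×460) = 25.1 A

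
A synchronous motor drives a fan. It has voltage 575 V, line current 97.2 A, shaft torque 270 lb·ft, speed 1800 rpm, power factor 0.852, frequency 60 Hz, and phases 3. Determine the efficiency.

τ = 270 lb·ft × 1.356 = 366.1 N·m
ω = 2π × 1800/60 = 188.5 rad/s; P_out = τω = 366.1 × 188.5 = 69010 W
P_in = √3·V_L·I_L·cosφ = 1.732 × 575 × 97.2 × 0.852 = 82475 W
η = P_out / P_in = 69010 / 82475 = 0.837 = 83.7%

83.7 %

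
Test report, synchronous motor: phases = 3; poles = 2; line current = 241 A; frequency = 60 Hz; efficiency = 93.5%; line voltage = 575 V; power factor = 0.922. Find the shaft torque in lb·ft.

405 lb·ft

P_in = √3·V·I·cosφ = 1.732 × 575 × 241 × 0.922 = 221291 W
P_out = η·P_in = 0.935 × 221291 = 206907 W
n = n_s = 120×60/2 = 3600 rpm (synchronous)
ω = 2π×3600/60 = 377 rad/s
τ = P_out/ω = 206907/377 = 548.8 N·m
In lb·ft: 548.8/1.356 = 405 lb·ft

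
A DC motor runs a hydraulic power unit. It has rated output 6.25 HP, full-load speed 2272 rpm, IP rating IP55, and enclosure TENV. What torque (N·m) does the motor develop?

P_out = 6.25 × 746 = 4663 W
ω = 2π × 2272/60 = 237.9 rad/s
τ = P_out/ω = 4663/237.9 = 19.6 N·m

19.6 N·m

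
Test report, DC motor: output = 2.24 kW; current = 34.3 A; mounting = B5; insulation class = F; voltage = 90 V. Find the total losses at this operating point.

847 W

P_in = V·I = 90×34.3 = 3087 W
P_out = 2240 W
Losses = P_in − P_out = 3087 − 2240 = 847 W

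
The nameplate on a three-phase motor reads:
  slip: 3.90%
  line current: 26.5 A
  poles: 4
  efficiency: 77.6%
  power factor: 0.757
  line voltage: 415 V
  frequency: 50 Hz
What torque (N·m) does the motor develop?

74.1 N·m

P_in = √3·V·I·cosφ = 1.732 × 415 × 26.5 × 0.757 = 14419 W
P_out = η·P_in = 0.776 × 14419 = 11189 W
n_s = 120×50/4 = 1500 rpm; n = 1500×(1−0.039) = 1442 rpm
ω = 2π×1442/60 = 151 rad/s
τ = P_out/ω = 11189/151 = 74.1 N·m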